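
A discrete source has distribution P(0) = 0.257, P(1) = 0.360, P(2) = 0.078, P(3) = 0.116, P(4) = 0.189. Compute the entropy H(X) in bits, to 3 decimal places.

H = −Σ pᵢ log₂ pᵢ.
−0.257·log₂(0.257) = 0.5038
−0.360·log₂(0.360) = 0.5306
−0.078·log₂(0.078) = 0.2871
−0.116·log₂(0.116) = 0.3605
−0.189·log₂(0.189) = 0.4543
Sum ≈ 2.1362 → 2.136 bits.

2.136 bits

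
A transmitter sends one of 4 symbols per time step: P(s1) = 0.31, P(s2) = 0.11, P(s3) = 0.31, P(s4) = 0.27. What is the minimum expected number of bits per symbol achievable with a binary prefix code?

Repeatedly combine the two least-probable nodes; the expected code length is the sum of the merged weights.
merge 11/100 + 27/100 → 19/50
merge 31/100 + 31/100 → 31/50
merge 19/50 + 31/50 → 1
L = 19/50 + 31/50 + 1 = 2 bits/symbol.

2 bits/symbol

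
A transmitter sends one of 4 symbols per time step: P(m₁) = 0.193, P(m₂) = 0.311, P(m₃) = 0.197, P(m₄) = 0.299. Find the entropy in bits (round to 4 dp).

1.9646 bits

H = −Σ pᵢ log₂ pᵢ.
−0.193·log₂(0.193) = 0.4581
−0.311·log₂(0.311) = 0.5240
−0.197·log₂(0.197) = 0.4617
−0.299·log₂(0.299) = 0.5208
Sum ≈ 1.9646 → 1.9646 bits.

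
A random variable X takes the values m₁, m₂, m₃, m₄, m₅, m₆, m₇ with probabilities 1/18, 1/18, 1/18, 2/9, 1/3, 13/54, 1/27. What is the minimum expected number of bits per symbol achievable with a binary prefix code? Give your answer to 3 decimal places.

Repeatedly combine the two least-probable nodes; the expected code length is the sum of the merged weights.
merge 1/27 + 1/18 → 5/54
merge 1/18 + 1/18 → 1/9
merge 5/54 + 1/9 → 11/54
merge 11/54 + 2/9 → 23/54
merge 13/54 + 1/3 → 31/54
merge 23/54 + 31/54 → 1
L = 5/54 + 1/9 + 11/54 + 23/54 + 31/54 + 1 = 65/27 ≈ 2.407 bits/symbol.

2.407 bits/symbol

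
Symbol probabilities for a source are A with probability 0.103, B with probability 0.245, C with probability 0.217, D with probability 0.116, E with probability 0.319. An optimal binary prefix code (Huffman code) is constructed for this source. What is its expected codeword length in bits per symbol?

Repeatedly combine the two least-probable nodes; the expected code length is the sum of the merged weights.
merge 103/1000 + 29/250 → 219/1000
merge 217/1000 + 219/1000 → 109/250
merge 49/200 + 319/1000 → 141/250
merge 109/250 + 141/250 → 1
L = 219/1000 + 109/250 + 141/250 + 1 = 2219/1000 = 2.219 bits/symbol.

2.219 bits/symbol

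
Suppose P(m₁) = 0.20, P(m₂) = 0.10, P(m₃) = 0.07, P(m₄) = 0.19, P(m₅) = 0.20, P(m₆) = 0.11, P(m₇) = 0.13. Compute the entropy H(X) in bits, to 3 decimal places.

2.718 bits

H = −Σ pᵢ log₂ pᵢ.
−0.20·log₂(0.20) = 0.4644
−0.10·log₂(0.10) = 0.3322
−0.07·log₂(0.07) = 0.2686
−0.19·log₂(0.19) = 0.4552
−0.20·log₂(0.20) = 0.4644
−0.11·log₂(0.11) = 0.3503
−0.13·log₂(0.13) = 0.3826
Sum ≈ 2.7177 → 2.718 bits.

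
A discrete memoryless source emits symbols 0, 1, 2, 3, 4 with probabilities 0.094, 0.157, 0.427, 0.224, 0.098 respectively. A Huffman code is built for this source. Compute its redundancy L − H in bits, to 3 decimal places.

0.038 bits

Entropy H = −Σ p log₂ p ≈ 2.0761 bits.
Huffman merges: 47/500+49/500→24/125; 157/1000+24/125→349/1000; 28/125+349/1000→573/1000; 427/1000+573/1000→1. L = 1057/500 ≈ 2.1140.
L − H = 2.1140 − 2.0761 = 0.038 bits.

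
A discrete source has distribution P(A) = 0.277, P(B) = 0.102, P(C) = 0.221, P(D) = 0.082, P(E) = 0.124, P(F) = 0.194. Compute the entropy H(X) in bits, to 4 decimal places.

H = −Σ pᵢ log₂ pᵢ.
−0.277·log₂(0.277) = 0.5130
−0.102·log₂(0.102) = 0.3359
−0.221·log₂(0.221) = 0.4813
−0.082·log₂(0.082) = 0.2959
−0.124·log₂(0.124) = 0.3734
−0.194·log₂(0.194) = 0.4590
Sum ≈ 2.4585 → 2.4585 bits.

2.4585 bits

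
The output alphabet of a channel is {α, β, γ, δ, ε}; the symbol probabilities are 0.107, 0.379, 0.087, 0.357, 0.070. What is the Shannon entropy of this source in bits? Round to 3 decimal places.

H = −Σ pᵢ log₂ pᵢ.
−0.107·log₂(0.107) = 0.3450
−0.379·log₂(0.379) = 0.5305
−0.087·log₂(0.087) = 0.3065
−0.357·log₂(0.357) = 0.5305
−0.070·log₂(0.070) = 0.2686
Sum ≈ 1.9810 → 1.981 bits.

1.981 bits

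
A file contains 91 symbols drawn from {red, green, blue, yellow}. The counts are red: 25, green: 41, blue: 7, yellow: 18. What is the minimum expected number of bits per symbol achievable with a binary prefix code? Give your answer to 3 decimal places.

1.824 bits/symbol

Probabilities are the counts divided by 91.
Repeatedly combine the two least-probable nodes; the expected code length is the sum of the merged weights.
merge 1/13 + 18/91 → 25/91
merge 25/91 + 25/91 → 50/91
merge 41/91 + 50/91 → 1
L = 25/91 + 50/91 + 1 = 166/91 ≈ 1.824 bits/symbol.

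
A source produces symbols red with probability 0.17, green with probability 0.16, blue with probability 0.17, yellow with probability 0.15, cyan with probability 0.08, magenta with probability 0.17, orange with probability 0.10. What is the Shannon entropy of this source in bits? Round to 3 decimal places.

H = −Σ pᵢ log₂ pᵢ.
−0.17·log₂(0.17) = 0.4346
−0.16·log₂(0.16) = 0.4230
−0.17·log₂(0.17) = 0.4346
−0.15·log₂(0.15) = 0.4105
−0.08·log₂(0.08) = 0.2915
−0.17·log₂(0.17) = 0.4346
−0.10·log₂(0.10) = 0.3322
Sum ≈ 2.7610 → 2.761 bits.

2.761 bits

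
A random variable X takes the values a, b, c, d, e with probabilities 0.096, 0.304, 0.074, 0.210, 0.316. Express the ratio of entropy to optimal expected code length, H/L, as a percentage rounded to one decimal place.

Entropy H = −Σ p log₂ p ≈ 2.1228 bits.
Huffman merges: 37/500+12/125→17/100; 17/100+21/100→19/50; 38/125+79/250→31/50; 19/50+31/50→1. L = 217/100 ≈ 2.1700.
Efficiency = H/L = 2.1228/2.1700 = 97.8%.

97.8%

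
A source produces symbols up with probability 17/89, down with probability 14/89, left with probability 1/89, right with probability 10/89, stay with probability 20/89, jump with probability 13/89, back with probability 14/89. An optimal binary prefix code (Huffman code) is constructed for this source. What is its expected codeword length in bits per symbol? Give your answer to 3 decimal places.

Repeatedly combine the two least-probable nodes; the expected code length is the sum of the merged weights.
merge 1/89 + 10/89 → 11/89
merge 11/89 + 13/89 → 24/89
merge 14/89 + 14/89 → 28/89
merge 17/89 + 20/89 → 37/89
merge 24/89 + 28/89 → 52/89
merge 37/89 + 52/89 → 1
L = 11/89 + 24/89 + 28/89 + 37/89 + 52/89 + 1 = 241/89 ≈ 2.708 bits/symbol.

2.708 bits/symbol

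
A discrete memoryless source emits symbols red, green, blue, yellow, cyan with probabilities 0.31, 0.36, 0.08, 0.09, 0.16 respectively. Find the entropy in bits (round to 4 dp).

H = −Σ pᵢ log₂ pᵢ.
−0.31·log₂(0.31) = 0.5238
−0.36·log₂(0.36) = 0.5306
−0.08·log₂(0.08) = 0.2915
−0.09·log₂(0.09) = 0.3127
−0.16·log₂(0.16) = 0.4230
Sum ≈ 2.0816 → 2.0816 bits.

2.0816 bits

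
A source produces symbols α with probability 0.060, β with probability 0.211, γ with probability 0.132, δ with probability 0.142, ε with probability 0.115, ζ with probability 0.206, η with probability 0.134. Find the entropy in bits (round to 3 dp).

H = −Σ pᵢ log₂ pᵢ.
−0.060·log₂(0.060) = 0.2435
−0.211·log₂(0.211) = 0.4736
−0.132·log₂(0.132) = 0.3856
−0.142·log₂(0.142) = 0.3999
−0.115·log₂(0.115) = 0.3588
−0.206·log₂(0.206) = 0.4695
−0.134·log₂(0.134) = 0.3886
Sum ≈ 2.7196 → 2.720 bits.

2.720 bits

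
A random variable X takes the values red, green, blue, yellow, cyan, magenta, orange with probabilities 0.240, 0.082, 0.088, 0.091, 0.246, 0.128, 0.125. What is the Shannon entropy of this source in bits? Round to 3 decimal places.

2.666 bits

H = −Σ pᵢ log₂ pᵢ.
−0.240·log₂(0.240) = 0.4941
−0.082·log₂(0.082) = 0.2959
−0.088·log₂(0.088) = 0.3086
−0.091·log₂(0.091) = 0.3147
−0.246·log₂(0.246) = 0.4977
−0.128·log₂(0.128) = 0.3796
−0.125·log₂(0.125) = 0.3750
Sum ≈ 2.6656 → 2.666 bits.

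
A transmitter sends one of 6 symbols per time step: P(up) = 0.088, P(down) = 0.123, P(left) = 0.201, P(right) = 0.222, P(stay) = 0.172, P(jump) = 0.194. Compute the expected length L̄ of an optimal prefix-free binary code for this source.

2.577 bits/symbol

Repeatedly combine the two least-probable nodes; the expected code length is the sum of the merged weights.
merge 11/125 + 123/1000 → 211/1000
merge 43/250 + 97/500 → 183/500
merge 201/1000 + 211/1000 → 103/250
merge 111/500 + 183/500 → 147/250
merge 103/250 + 147/250 → 1
L = 211/1000 + 183/500 + 103/250 + 147/250 + 1 = 2577/1000 = 2.577 bits/symbol.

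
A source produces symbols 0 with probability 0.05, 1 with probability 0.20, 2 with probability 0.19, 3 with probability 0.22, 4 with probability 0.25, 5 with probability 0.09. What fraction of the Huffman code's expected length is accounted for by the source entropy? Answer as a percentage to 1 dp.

98.3%

Entropy H = −Σ p log₂ p ≈ 2.4289 bits.
Huffman merges: 1/20+9/100→7/50; 7/50+19/100→33/100; 1/5+11/50→21/50; 1/4+33/100→29/50; 21/50+29/50→1. L = 247/100 ≈ 2.4700.
Efficiency = H/L = 2.4289/2.4700 = 98.3%.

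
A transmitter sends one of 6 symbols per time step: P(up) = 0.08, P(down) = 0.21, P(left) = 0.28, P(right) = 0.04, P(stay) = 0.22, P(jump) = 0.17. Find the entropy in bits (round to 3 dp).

H = −Σ pᵢ log₂ pᵢ.
−0.08·log₂(0.08) = 0.2915
−0.21·log₂(0.21) = 0.4728
−0.28·log₂(0.28) = 0.5142
−0.04·log₂(0.04) = 0.1858
−0.22·log₂(0.22) = 0.4806
−0.17·log₂(0.17) = 0.4346
Sum ≈ 2.3795 → 2.379 bits.

2.379 bits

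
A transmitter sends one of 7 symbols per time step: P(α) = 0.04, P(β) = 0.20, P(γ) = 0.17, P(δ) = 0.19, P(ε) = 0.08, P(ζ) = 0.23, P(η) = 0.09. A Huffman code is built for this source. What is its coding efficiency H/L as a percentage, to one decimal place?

97.8%

Entropy H = −Σ p log₂ p ≈ 2.6318 bits.
Huffman merges: 1/25+2/25→3/25; 9/100+3/25→21/100; 17/100+19/100→9/25; 1/5+21/100→41/100; 23/100+9/25→59/100; 41/100+59/100→1. L = 269/100 ≈ 2.6900.
Efficiency = H/L = 2.6318/2.6900 = 97.8%.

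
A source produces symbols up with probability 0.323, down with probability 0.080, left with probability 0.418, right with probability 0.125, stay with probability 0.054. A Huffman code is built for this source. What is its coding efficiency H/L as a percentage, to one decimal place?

Entropy H = −Σ p log₂ p ≈ 1.9465 bits.
Huffman merges: 27/500+2/25→67/500; 1/8+67/500→259/1000; 259/1000+323/1000→291/500; 209/500+291/500→1. L = 79/40 ≈ 1.9750.
Efficiency = H/L = 1.9465/1.9750 = 98.6%.

98.6%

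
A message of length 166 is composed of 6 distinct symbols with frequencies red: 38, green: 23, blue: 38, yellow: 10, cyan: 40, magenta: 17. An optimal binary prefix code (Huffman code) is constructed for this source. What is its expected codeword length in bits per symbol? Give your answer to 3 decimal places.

2.464 bits/symbol

Probabilities are the counts divided by 166.
Repeatedly combine the two least-probable nodes; the expected code length is the sum of the merged weights.
merge 5/83 + 17/166 → 27/166
merge 23/166 + 27/166 → 25/83
merge 19/83 + 19/83 → 38/83
merge 20/83 + 25/83 → 45/83
merge 38/83 + 45/83 → 1
L = 27/166 + 25/83 + 38/83 + 45/83 + 1 = 409/166 ≈ 2.464 bits/symbol.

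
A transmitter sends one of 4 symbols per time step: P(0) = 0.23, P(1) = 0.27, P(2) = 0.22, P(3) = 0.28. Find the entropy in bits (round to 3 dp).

1.992 bits

H = −Σ pᵢ log₂ pᵢ.
−0.23·log₂(0.23) = 0.4877
−0.27·log₂(0.27) = 0.5100
−0.22·log₂(0.22) = 0.4806
−0.28·log₂(0.28) = 0.5142
Sum ≈ 1.9925 → 1.992 bits.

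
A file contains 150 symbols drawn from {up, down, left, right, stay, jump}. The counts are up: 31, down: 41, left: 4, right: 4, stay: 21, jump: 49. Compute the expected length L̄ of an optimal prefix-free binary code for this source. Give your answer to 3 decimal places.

2.247 bits/symbol

Probabilities are the counts divided by 150.
Repeatedly combine the two least-probable nodes; the expected code length is the sum of the merged weights.
merge 2/75 + 2/75 → 4/75
merge 4/75 + 7/50 → 29/150
merge 29/150 + 31/150 → 2/5
merge 41/150 + 49/150 → 3/5
merge 2/5 + 3/5 → 1
L = 4/75 + 29/150 + 2/5 + 3/5 + 1 = 337/150 ≈ 2.247 bits/symbol.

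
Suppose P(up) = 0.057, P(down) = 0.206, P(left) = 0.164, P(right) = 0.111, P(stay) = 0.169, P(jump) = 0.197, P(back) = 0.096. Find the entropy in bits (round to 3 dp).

H = −Σ pᵢ log₂ pᵢ.
−0.057·log₂(0.057) = 0.2356
−0.206·log₂(0.206) = 0.4695
−0.164·log₂(0.164) = 0.4278
−0.111·log₂(0.111) = 0.3520
−0.169·log₂(0.169) = 0.4335
−0.197·log₂(0.197) = 0.4617
−0.096·log₂(0.096) = 0.3246
Sum ≈ 2.7046 → 2.705 bits.

2.705 bits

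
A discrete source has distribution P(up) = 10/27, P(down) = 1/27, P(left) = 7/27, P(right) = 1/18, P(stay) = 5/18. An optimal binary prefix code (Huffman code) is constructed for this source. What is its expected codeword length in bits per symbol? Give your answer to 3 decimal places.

Repeatedly combine the two least-probable nodes; the expected code length is the sum of the merged weights.
merge 1/27 + 1/18 → 5/54
merge 5/54 + 7/27 → 19/54
merge 5/18 + 19/54 → 17/27
merge 10/27 + 17/27 → 1
L = 5/54 + 19/54 + 17/27 + 1 = 56/27 ≈ 2.074 bits/symbol.

2.074 bits/symbol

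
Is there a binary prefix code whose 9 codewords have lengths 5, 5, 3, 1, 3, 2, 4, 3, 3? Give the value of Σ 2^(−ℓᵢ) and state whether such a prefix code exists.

With common denominator 2^5 = 32: Σ 2^(−ℓᵢ) = 1/32 + 1/32 + 4/32 + 16/32 + 4/32 + 8/32 + 2/32 + 4/32 + 4/32 = 44/32 = 1.375.
Kraft's inequality requires Σ ≤ 1; here Σ = 1.375 > 1, so no such prefix code exists.

1.375; no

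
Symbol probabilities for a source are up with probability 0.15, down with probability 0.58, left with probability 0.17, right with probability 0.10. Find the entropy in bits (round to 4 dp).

H = −Σ pᵢ log₂ pᵢ.
−0.15·log₂(0.15) = 0.4105
−0.58·log₂(0.58) = 0.4558
−0.17·log₂(0.17) = 0.4346
−0.10·log₂(0.10) = 0.3322
Sum ≈ 1.6331 → 1.6331 bits.

1.6331 bits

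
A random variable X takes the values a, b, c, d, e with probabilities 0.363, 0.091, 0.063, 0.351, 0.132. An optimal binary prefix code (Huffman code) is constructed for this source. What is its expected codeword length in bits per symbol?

Repeatedly combine the two least-probable nodes; the expected code length is the sum of the merged weights.
merge 63/1000 + 91/1000 → 77/500
merge 33/250 + 77/500 → 143/500
merge 143/500 + 351/1000 → 637/1000
merge 363/1000 + 637/1000 → 1
L = 77/500 + 143/500 + 637/1000 + 1 = 2077/1000 = 2.077 bits/symbol.

2.077 bits/symbol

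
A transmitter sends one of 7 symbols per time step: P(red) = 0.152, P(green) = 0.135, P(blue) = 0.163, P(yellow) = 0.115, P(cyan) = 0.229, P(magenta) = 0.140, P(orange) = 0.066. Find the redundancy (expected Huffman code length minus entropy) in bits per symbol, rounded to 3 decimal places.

Entropy H = −Σ p log₂ p ≈ 2.7314 bits.
Huffman merges: 33/500+23/200→181/1000; 27/200+7/50→11/40; 19/125+163/1000→63/200; 181/1000+229/1000→41/100; 11/40+63/200→59/100; 41/100+59/100→1. L = 2771/1000 ≈ 2.7710.
L − H = 2.7710 − 2.7314 = 0.040 bits.

0.040 bits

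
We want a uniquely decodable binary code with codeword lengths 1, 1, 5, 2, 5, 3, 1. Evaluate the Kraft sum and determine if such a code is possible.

With common denominator 2^5 = 32: Σ 2^(−ℓᵢ) = 16/32 + 16/32 + 1/32 + 8/32 + 1/32 + 4/32 + 16/32 = 62/32 = 1.9375.
Kraft's inequality requires Σ ≤ 1; here Σ = 1.9375 > 1, so no such prefix code exists.

1.9375; no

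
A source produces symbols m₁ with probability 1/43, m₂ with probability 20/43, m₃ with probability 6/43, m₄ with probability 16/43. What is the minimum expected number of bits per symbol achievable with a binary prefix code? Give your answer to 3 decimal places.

Repeatedly combine the two least-probable nodes; the expected code length is the sum of the merged weights.
merge 1/43 + 6/43 → 7/43
merge 7/43 + 16/43 → 23/43
merge 20/43 + 23/43 → 1
L = 7/43 + 23/43 + 1 = 73/43 ≈ 1.698 bits/symbol.

1.698 bits/symbol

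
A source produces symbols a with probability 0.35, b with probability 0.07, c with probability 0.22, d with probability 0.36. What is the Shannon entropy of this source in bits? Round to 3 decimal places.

1.810 bits

H = −Σ pᵢ log₂ pᵢ.
−0.35·log₂(0.35) = 0.5301
−0.07·log₂(0.07) = 0.2686
−0.22·log₂(0.22) = 0.4806
−0.36·log₂(0.36) = 0.5306
Sum ≈ 1.8098 → 1.810 bits.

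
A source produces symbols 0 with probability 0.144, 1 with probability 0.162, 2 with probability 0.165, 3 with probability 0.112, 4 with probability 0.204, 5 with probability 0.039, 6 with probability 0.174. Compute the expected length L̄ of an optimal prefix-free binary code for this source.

2.773 bits/symbol

Repeatedly combine the two least-probable nodes; the expected code length is the sum of the merged weights.
merge 39/1000 + 14/125 → 151/1000
merge 18/125 + 151/1000 → 59/200
merge 81/500 + 33/200 → 327/1000
merge 87/500 + 51/250 → 189/500
merge 59/200 + 327/1000 → 311/500
merge 189/500 + 311/500 → 1
L = 151/1000 + 59/200 + 327/1000 + 189/500 + 311/500 + 1 = 2773/1000 = 2.773 bits/symbol.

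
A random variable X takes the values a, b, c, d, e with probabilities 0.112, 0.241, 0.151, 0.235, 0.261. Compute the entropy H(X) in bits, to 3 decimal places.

H = −Σ pᵢ log₂ pᵢ.
−0.112·log₂(0.112) = 0.3537
−0.241·log₂(0.241) = 0.4947
−0.151·log₂(0.151) = 0.4118
−0.235·log₂(0.235) = 0.4910
−0.261·log₂(0.261) = 0.5058
Sum ≈ 2.2571 → 2.257 bits.

2.257 bits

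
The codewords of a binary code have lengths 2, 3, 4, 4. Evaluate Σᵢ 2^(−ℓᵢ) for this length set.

With common denominator 2^4 = 16: Σ 2^(−ℓᵢ) = 4/16 + 2/16 + 1/16 + 1/16 = 8/16 = 0.5.

0.5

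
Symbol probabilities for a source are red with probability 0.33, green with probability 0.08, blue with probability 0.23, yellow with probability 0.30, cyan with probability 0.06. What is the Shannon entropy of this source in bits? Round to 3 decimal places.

2.072 bits

H = −Σ pᵢ log₂ pᵢ.
−0.33·log₂(0.33) = 0.5278
−0.08·log₂(0.08) = 0.2915
−0.23·log₂(0.23) = 0.4877
−0.30·log₂(0.30) = 0.5211
−0.06·log₂(0.06) = 0.2435
Sum ≈ 2.0716 → 2.072 bits.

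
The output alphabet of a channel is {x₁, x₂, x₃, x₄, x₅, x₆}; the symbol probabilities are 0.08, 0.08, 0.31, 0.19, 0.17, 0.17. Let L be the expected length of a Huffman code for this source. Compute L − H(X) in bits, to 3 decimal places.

Entropy H = −Σ p log₂ p ≈ 2.4312 bits.
Huffman merges: 2/25+2/25→4/25; 4/25+17/100→33/100; 17/100+19/100→9/25; 31/100+33/100→16/25; 9/25+16/25→1. L = 249/100 ≈ 2.4900.
L − H = 2.4900 − 2.4312 = 0.059 bits.

0.059 bits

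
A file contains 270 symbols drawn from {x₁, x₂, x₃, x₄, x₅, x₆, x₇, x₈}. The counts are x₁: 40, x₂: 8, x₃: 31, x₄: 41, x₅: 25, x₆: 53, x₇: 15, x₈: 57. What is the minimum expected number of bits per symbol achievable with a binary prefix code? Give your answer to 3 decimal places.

Probabilities are the counts divided by 270.
Repeatedly combine the two least-probable nodes; the expected code length is the sum of the merged weights.
merge 4/135 + 1/18 → 23/270
merge 23/270 + 5/54 → 8/45
merge 31/270 + 4/27 → 71/270
merge 41/270 + 8/45 → 89/270
merge 53/270 + 19/90 → 11/27
merge 71/270 + 89/270 → 16/27
merge 11/27 + 16/27 → 1
L = 23/270 + 8/45 + 71/270 + 89/270 + 11/27 + 16/27 + 1 = 257/90 ≈ 2.856 bits/symbol.

2.856 bits/symbol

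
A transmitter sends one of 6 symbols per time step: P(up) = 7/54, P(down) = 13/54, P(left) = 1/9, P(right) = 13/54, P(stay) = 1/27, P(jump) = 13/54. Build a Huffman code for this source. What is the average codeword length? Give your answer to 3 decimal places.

Repeatedly combine the two least-probable nodes; the expected code length is the sum of the merged weights.
merge 1/27 + 1/9 → 4/27
merge 7/54 + 4/27 → 5/18
merge 13/54 + 13/54 → 13/27
merge 13/54 + 5/18 → 14/27
merge 13/27 + 14/27 → 1
L = 4/27 + 5/18 + 13/27 + 14/27 + 1 = 131/54 ≈ 2.426 bits/symbol.

2.426 bits/symbol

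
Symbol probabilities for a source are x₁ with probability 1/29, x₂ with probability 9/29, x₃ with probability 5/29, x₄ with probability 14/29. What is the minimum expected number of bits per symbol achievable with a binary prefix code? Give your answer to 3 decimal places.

1.724 bits/symbol

Repeatedly combine the two least-probable nodes; the expected code length is the sum of the merged weights.
merge 1/29 + 5/29 → 6/29
merge 6/29 + 9/29 → 15/29
merge 14/29 + 15/29 → 1
L = 6/29 + 15/29 + 1 = 50/29 ≈ 1.724 bits/symbol.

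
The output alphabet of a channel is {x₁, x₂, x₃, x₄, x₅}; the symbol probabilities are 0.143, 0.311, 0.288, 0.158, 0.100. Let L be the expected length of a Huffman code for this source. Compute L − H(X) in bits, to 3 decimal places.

0.048 bits

Entropy H = −Σ p log₂ p ≈ 2.1953 bits.
Huffman merges: 1/10+143/1000→243/1000; 79/500+243/1000→401/1000; 36/125+311/1000→599/1000; 401/1000+599/1000→1. L = 2243/1000 ≈ 2.2430.
L − H = 2.2430 − 2.1953 = 0.048 bits.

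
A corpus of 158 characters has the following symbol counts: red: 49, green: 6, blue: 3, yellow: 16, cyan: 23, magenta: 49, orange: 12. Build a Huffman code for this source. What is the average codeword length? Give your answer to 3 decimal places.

2.424 bits/symbol

Probabilities are the counts divided by 158.
Repeatedly combine the two least-probable nodes; the expected code length is the sum of the merged weights.
merge 3/158 + 3/79 → 9/158
merge 9/158 + 6/79 → 21/158
merge 8/79 + 21/158 → 37/158
merge 23/158 + 37/158 → 30/79
merge 49/158 + 49/158 → 49/79
merge 30/79 + 49/79 → 1
L = 9/158 + 21/158 + 37/158 + 30/79 + 49/79 + 1 = 383/158 ≈ 2.424 bits/symbol.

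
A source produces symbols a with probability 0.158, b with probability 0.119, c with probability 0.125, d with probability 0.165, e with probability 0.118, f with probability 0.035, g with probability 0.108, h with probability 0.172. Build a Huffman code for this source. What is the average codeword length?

2.971 bits/symbol

Repeatedly combine the two least-probable nodes; the expected code length is the sum of the merged weights.
merge 7/200 + 27/250 → 143/1000
merge 59/500 + 119/1000 → 237/1000
merge 1/8 + 143/1000 → 67/250
merge 79/500 + 33/200 → 323/1000
merge 43/250 + 237/1000 → 409/1000
merge 67/250 + 323/1000 → 591/1000
merge 409/1000 + 591/1000 → 1
L = 143/1000 + 237/1000 + 67/250 + 323/1000 + 409/1000 + 591/1000 + 1 = 2971/1000 = 2.971 bits/symbol.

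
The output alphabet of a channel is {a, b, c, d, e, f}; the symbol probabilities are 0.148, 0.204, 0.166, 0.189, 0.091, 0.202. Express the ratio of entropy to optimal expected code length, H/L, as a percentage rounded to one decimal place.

98.0%

Entropy H = −Σ p log₂ p ≈ 2.5409 bits.
Huffman merges: 91/1000+37/250→239/1000; 83/500+189/1000→71/200; 101/500+51/250→203/500; 239/1000+71/200→297/500; 203/500+297/500→1. L = 1297/500 ≈ 2.5940.
Efficiency = H/L = 2.5409/2.5940 = 98.0%.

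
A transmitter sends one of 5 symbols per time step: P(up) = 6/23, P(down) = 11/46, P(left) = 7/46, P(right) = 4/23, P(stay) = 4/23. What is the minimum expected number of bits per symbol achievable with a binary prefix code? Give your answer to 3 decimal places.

Repeatedly combine the two least-probable nodes; the expected code length is the sum of the merged weights.
merge 7/46 + 4/23 → 15/46
merge 4/23 + 11/46 → 19/46
merge 6/23 + 15/46 → 27/46
merge 19/46 + 27/46 → 1
L = 15/46 + 19/46 + 27/46 + 1 = 107/46 ≈ 2.326 bits/symbol.

2.326 bits/symbol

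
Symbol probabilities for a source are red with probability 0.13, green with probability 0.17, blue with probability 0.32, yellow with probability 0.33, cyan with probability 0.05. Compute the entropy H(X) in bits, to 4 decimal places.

2.0872 bits

H = −Σ pᵢ log₂ pᵢ.
−0.13·log₂(0.13) = 0.3826
−0.17·log₂(0.17) = 0.4346
−0.32·log₂(0.32) = 0.5260
−0.33·log₂(0.33) = 0.5278
−0.05·log₂(0.05) = 0.2161
Sum ≈ 2.0872 → 2.0872 bits.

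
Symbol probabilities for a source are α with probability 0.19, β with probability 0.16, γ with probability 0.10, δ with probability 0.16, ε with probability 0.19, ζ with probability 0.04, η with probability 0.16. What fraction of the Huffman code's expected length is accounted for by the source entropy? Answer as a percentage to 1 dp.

Entropy H = −Σ p log₂ p ≈ 2.6975 bits.
Huffman merges: 1/25+1/10→7/50; 7/50+4/25→3/10; 4/25+4/25→8/25; 19/100+19/100→19/50; 3/10+8/25→31/50; 19/50+31/50→1. L = 69/25 ≈ 2.7600.
Efficiency = H/L = 2.6975/2.7600 = 97.7%.

97.7%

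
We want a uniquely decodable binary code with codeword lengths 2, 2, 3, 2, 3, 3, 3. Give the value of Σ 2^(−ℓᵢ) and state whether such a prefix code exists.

With common denominator 2^3 = 8: Σ 2^(−ℓᵢ) = 2/8 + 2/8 + 1/8 + 2/8 + 1/8 + 1/8 + 1/8 = 10/8 = 1.25.
Kraft's inequality requires Σ ≤ 1; here Σ = 1.25 > 1, so no such prefix code exists.

1.25; no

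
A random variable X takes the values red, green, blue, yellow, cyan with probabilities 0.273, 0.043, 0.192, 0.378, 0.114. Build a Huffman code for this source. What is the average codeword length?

Repeatedly combine the two least-probable nodes; the expected code length is the sum of the merged weights.
merge 43/1000 + 57/500 → 157/1000
merge 157/1000 + 24/125 → 349/1000
merge 273/1000 + 349/1000 → 311/500
merge 189/500 + 311/500 → 1
L = 157/1000 + 349/1000 + 311/500 + 1 = 266/125 = 2.128 bits/symbol.

2.128 bits/symbol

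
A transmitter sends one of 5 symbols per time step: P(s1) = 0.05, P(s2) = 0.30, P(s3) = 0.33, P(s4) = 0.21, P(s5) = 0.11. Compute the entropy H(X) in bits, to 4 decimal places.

H = −Σ pᵢ log₂ pᵢ.
−0.05·log₂(0.05) = 0.2161
−0.30·log₂(0.30) = 0.5211
−0.33·log₂(0.33) = 0.5278
−0.21·log₂(0.21) = 0.4728
−0.11·log₂(0.11) = 0.3503
Sum ≈ 2.0881 → 2.0881 bits.

2.0881 bits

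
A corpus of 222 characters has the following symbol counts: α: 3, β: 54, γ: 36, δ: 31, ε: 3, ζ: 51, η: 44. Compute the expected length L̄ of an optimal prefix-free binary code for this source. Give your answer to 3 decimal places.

2.523 bits/symbol

Probabilities are the counts divided by 222.
Repeatedly combine the two least-probable nodes; the expected code length is the sum of the merged weights.
merge 1/74 + 1/74 → 1/37
merge 1/37 + 31/222 → 1/6
merge 6/37 + 1/6 → 73/222
merge 22/111 + 17/74 → 95/222
merge 9/37 + 73/222 → 127/222
merge 95/222 + 127/222 → 1
L = 1/37 + 1/6 + 73/222 + 95/222 + 127/222 + 1 = 280/111 ≈ 2.523 bits/symbol.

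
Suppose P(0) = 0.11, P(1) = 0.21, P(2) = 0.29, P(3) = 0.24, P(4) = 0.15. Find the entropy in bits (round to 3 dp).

2.246 bits

H = −Σ pᵢ log₂ pᵢ.
−0.11·log₂(0.11) = 0.3503
−0.21·log₂(0.21) = 0.4728
−0.29·log₂(0.29) = 0.5179
−0.24·log₂(0.24) = 0.4941
−0.15·log₂(0.15) = 0.4105
Sum ≈ 2.2457 → 2.246 bits.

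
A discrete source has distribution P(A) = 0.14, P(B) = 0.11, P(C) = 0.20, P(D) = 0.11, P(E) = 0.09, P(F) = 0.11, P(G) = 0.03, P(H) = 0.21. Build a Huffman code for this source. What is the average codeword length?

2.91 bits/symbol

Repeatedly combine the two least-probable nodes; the expected code length is the sum of the merged weights.
merge 3/100 + 9/100 → 3/25
merge 11/100 + 11/100 → 11/50
merge 11/100 + 3/25 → 23/100
merge 7/50 + 1/5 → 17/50
merge 21/100 + 11/50 → 43/100
merge 23/100 + 17/50 → 57/100
merge 43/100 + 57/100 → 1
L = 3/25 + 11/50 + 23/100 + 17/50 + 43/100 + 57/100 + 1 = 291/100 = 2.91 bits/symbol.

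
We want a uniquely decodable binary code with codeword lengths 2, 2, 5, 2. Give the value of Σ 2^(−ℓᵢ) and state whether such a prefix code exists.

With common denominator 2^5 = 32: Σ 2^(−ℓᵢ) = 8/32 + 8/32 + 1/32 + 8/32 = 25/32 = 0.78125.
Kraft's inequality requires Σ ≤ 1; here Σ = 0.78125 ≤ 1, so such a prefix code exists.

0.78125; yes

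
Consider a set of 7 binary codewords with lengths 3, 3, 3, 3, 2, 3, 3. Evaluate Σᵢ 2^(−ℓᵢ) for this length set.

1

With common denominator 2^3 = 8: Σ 2^(−ℓᵢ) = 1/8 + 1/8 + 1/8 + 1/8 + 2/8 + 1/8 + 1/8 = 8/8 = 1.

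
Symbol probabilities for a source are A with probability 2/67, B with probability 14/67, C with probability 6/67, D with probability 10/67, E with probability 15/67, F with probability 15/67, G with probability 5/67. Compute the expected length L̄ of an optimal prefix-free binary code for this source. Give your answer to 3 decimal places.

2.642 bits/symbol

Repeatedly combine the two least-probable nodes; the expected code length is the sum of the merged weights.
merge 2/67 + 5/67 → 7/67
merge 6/67 + 7/67 → 13/67
merge 10/67 + 13/67 → 23/67
merge 14/67 + 15/67 → 29/67
merge 15/67 + 23/67 → 38/67
merge 29/67 + 38/67 → 1
L = 7/67 + 13/67 + 23/67 + 29/67 + 38/67 + 1 = 177/67 ≈ 2.642 bits/symbol.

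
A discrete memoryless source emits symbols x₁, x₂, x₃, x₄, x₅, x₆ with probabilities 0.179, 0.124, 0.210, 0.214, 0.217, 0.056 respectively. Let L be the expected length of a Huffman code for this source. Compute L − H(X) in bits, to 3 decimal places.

0.061 bits

Entropy H = −Σ p log₂ p ≈ 2.4777 bits.
Huffman merges: 7/125+31/250→9/50; 179/1000+9/50→359/1000; 21/100+107/500→53/125; 217/1000+359/1000→72/125; 53/125+72/125→1. L = 2539/1000 ≈ 2.5390.
L − H = 2.5390 − 2.4777 = 0.061 bits.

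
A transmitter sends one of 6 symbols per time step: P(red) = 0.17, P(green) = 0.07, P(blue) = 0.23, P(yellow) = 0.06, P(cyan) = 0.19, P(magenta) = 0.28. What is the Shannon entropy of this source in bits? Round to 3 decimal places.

H = −Σ pᵢ log₂ pᵢ.
−0.17·log₂(0.17) = 0.4346
−0.07·log₂(0.07) = 0.2686
−0.23·log₂(0.23) = 0.4877
−0.06·log₂(0.06) = 0.2435
−0.19·log₂(0.19) = 0.4552
−0.28·log₂(0.28) = 0.5142
Sum ≈ 2.4038 → 2.404 bits.

2.404 bits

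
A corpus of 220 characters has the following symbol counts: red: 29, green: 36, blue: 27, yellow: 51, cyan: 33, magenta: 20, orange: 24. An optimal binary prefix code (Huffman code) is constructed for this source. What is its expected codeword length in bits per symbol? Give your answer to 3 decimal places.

2.768 bits/symbol

Probabilities are the counts divided by 220.
Repeatedly combine the two least-probable nodes; the expected code length is the sum of the merged weights.
merge 1/11 + 6/55 → 1/5
merge 27/220 + 29/220 → 14/55
merge 3/20 + 9/55 → 69/220
merge 1/5 + 51/220 → 19/44
merge 14/55 + 69/220 → 25/44
merge 19/44 + 25/44 → 1
L = 1/5 + 14/55 + 69/220 + 19/44 + 25/44 + 1 = 609/220 ≈ 2.768 bits/symbol.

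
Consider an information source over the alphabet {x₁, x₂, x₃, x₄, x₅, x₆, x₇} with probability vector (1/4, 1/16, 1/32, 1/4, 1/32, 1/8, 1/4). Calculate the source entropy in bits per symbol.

Each probability is a power of 1/2, so log₂(1/p) is an integer.
H = Σ p·log₂(1/p) = 1/4·2 + 1/16·4 + 1/32·5 + 1/4·2 + 1/32·5 + 1/8·3 + 1/4·2 = 2.4375 bits.

2.4375 bits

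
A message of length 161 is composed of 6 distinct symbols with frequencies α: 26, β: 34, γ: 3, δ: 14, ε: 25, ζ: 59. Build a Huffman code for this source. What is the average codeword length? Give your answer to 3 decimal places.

Probabilities are the counts divided by 161.
Repeatedly combine the two least-probable nodes; the expected code length is the sum of the merged weights.
merge 3/161 + 2/23 → 17/161
merge 17/161 + 25/161 → 6/23
merge 26/161 + 34/161 → 60/161
merge 6/23 + 59/161 → 101/161
merge 60/161 + 101/161 → 1
L = 17/161 + 6/23 + 60/161 + 101/161 + 1 = 381/161 ≈ 2.366 bits/symbol.

2.366 bits/symbol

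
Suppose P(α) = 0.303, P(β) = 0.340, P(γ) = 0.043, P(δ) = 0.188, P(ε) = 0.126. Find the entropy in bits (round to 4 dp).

H = −Σ pᵢ log₂ pᵢ.
−0.303·log₂(0.303) = 0.5220
−0.340·log₂(0.340) = 0.5292
−0.043·log₂(0.043) = 0.1952
−0.188·log₂(0.188) = 0.4533
−0.126·log₂(0.126) = 0.3766
Sum ≈ 2.0762 → 2.0762 bits.

2.0762 bits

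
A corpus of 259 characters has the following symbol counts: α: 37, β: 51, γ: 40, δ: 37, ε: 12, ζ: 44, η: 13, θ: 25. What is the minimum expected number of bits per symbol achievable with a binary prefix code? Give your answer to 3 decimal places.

2.900 bits/symbol

Probabilities are the counts divided by 259.
Repeatedly combine the two least-probable nodes; the expected code length is the sum of the merged weights.
merge 12/259 + 13/259 → 25/259
merge 25/259 + 25/259 → 50/259
merge 1/7 + 1/7 → 2/7
merge 40/259 + 44/259 → 12/37
merge 50/259 + 51/259 → 101/259
merge 2/7 + 12/37 → 158/259
merge 101/259 + 158/259 → 1
L = 25/259 + 50/259 + 2/7 + 12/37 + 101/259 + 158/259 + 1 = 751/259 ≈ 2.900 bits/symbol.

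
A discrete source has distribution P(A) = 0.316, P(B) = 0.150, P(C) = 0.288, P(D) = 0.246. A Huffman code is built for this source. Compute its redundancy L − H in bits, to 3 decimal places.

0.049 bits

Entropy H = −Σ p log₂ p ≈ 1.9507 bits.
Huffman merges: 3/20+123/500→99/250; 36/125+79/250→151/250; 99/250+151/250→1. L = 2 ≈ 2.0000.
L − H = 2.0000 − 1.9507 = 0.049 bits.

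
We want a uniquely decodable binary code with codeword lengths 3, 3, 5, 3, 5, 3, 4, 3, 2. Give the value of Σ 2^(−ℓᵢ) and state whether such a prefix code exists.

With common denominator 2^5 = 32: Σ 2^(−ℓᵢ) = 4/32 + 4/32 + 1/32 + 4/32 + 1/32 + 4/32 + 2/32 + 4/32 + 8/32 = 32/32 = 1.
Kraft's inequality requires Σ ≤ 1; here Σ = 1 ≤ 1, so such a prefix code exists.

1; yes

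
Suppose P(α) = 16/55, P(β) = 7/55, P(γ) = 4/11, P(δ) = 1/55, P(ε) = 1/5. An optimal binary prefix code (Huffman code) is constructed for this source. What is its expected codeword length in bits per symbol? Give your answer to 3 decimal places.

2.127 bits/symbol

Repeatedly combine the two least-probable nodes; the expected code length is the sum of the merged weights.
merge 1/55 + 7/55 → 8/55
merge 8/55 + 1/5 → 19/55
merge 16/55 + 19/55 → 7/11
merge 4/11 + 7/11 → 1
L = 8/55 + 19/55 + 7/11 + 1 = 117/55 ≈ 2.127 bits/symbol.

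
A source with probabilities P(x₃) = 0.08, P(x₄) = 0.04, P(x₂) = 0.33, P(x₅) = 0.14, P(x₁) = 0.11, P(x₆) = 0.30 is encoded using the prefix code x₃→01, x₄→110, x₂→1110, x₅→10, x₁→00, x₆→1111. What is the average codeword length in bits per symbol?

L̄ = Σ pᵢ·ℓᵢ = 0.08·2 + 0.04·3 + 0.33·4 + 0.14·2 + 0.11·2 + 0.30·4 = 3.3 bits/symbol.

3.3 bits/symbol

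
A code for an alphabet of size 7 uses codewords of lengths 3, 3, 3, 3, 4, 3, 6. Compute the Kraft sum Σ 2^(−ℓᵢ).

0.703125

With common denominator 2^6 = 64: Σ 2^(−ℓᵢ) = 8/64 + 8/64 + 8/64 + 8/64 + 4/64 + 8/64 + 1/64 = 45/64 = 0.703125.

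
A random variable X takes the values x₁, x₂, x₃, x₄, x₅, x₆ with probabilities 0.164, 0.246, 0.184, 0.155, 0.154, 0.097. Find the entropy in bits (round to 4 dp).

H = −Σ pᵢ log₂ pᵢ.
−0.164·log₂(0.164) = 0.4278
−0.246·log₂(0.246) = 0.4977
−0.184·log₂(0.184) = 0.4494
−0.155·log₂(0.155) = 0.4169
−0.154·log₂(0.154) = 0.4156
−0.097·log₂(0.097) = 0.3265
Sum ≈ 2.5339 → 2.5339 bits.

2.5339 bits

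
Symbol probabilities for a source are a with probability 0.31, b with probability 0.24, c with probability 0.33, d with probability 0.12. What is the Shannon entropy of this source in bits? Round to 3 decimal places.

1.913 bits

H = −Σ pᵢ log₂ pᵢ.
−0.31·log₂(0.31) = 0.5238
−0.24·log₂(0.24) = 0.4941
−0.33·log₂(0.33) = 0.5278
−0.12·log₂(0.12) = 0.3671
Sum ≈ 1.9128 → 1.913 bits.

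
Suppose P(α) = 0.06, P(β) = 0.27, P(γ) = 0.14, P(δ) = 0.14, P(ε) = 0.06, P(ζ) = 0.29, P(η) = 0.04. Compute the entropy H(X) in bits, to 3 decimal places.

H = −Σ pᵢ log₂ pᵢ.
−0.06·log₂(0.06) = 0.2435
−0.27·log₂(0.27) = 0.5100
−0.14·log₂(0.14) = 0.3971
−0.14·log₂(0.14) = 0.3971
−0.06·log₂(0.06) = 0.2435
−0.29·log₂(0.29) = 0.5179
−0.04·log₂(0.04) = 0.1858
Sum ≈ 2.4950 → 2.495 bits.

2.495 bits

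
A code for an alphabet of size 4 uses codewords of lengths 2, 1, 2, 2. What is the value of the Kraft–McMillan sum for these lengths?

1.25

With common denominator 2^2 = 4: Σ 2^(−ℓᵢ) = 1/4 + 2/4 + 1/4 + 1/4 = 5/4 = 1.25.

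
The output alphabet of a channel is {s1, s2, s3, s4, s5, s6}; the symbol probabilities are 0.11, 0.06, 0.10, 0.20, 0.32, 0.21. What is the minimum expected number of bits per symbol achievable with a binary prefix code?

2.43 bits/symbol

Repeatedly combine the two least-probable nodes; the expected code length is the sum of the merged weights.
merge 3/50 + 1/10 → 4/25
merge 11/100 + 4/25 → 27/100
merge 1/5 + 21/100 → 41/100
merge 27/100 + 8/25 → 59/100
merge 41/100 + 59/100 → 1
L = 4/25 + 27/100 + 41/100 + 59/100 + 1 = 243/100 = 2.43 bits/symbol.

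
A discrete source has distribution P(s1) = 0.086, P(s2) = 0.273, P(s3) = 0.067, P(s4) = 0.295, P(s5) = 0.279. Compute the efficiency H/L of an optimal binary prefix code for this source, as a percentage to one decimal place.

Entropy H = −Σ p log₂ p ≈ 2.1104 bits.
Huffman merges: 67/1000+43/500→153/1000; 153/1000+273/1000→213/500; 279/1000+59/200→287/500; 213/500+287/500→1. L = 2153/1000 ≈ 2.1530.
Efficiency = H/L = 2.1104/2.1530 = 98.0%.

98.0%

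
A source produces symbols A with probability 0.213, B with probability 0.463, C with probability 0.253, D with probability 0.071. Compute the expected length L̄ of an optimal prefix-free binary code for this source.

Repeatedly combine the two least-probable nodes; the expected code length is the sum of the merged weights.
merge 71/1000 + 213/1000 → 71/250
merge 253/1000 + 71/250 → 537/1000
merge 463/1000 + 537/1000 → 1
L = 71/250 + 537/1000 + 1 = 1821/1000 = 1.821 bits/symbol.

1.821 bits/symbol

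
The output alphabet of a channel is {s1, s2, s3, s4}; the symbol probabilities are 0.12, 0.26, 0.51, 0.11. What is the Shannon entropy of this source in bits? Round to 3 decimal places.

H = −Σ pᵢ log₂ pᵢ.
−0.12·log₂(0.12) = 0.3671
−0.26·log₂(0.26) = 0.5053
−0.51·log₂(0.51) = 0.4954
−0.11·log₂(0.11) = 0.3503
Sum ≈ 1.7181 → 1.718 bits.

1.718 bits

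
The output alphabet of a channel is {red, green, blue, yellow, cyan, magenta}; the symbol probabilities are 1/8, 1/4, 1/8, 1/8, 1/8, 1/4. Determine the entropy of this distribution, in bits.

Each probability is a power of 1/2, so log₂(1/p) is an integer.
H = Σ p·log₂(1/p) = 1/8·3 + 1/4·2 + 1/8·3 + 1/8·3 + 1/8·3 + 1/4·2 = 2.5 bits.

2.5 bits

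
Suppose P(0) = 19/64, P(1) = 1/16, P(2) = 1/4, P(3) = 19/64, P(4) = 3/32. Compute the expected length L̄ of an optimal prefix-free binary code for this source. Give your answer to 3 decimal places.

Repeatedly combine the two least-probable nodes; the expected code length is the sum of the merged weights.
merge 1/16 + 3/32 → 5/32
merge 5/32 + 1/4 → 13/32
merge 19/64 + 19/64 → 19/32
merge 13/32 + 19/32 → 1
L = 5/32 + 13/32 + 19/32 + 1 = 69/32 ≈ 2.156 bits/symbol.

2.156 bits/symbol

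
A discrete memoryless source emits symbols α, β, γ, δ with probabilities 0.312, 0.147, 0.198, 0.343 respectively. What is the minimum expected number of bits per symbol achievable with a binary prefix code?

Repeatedly combine the two least-probable nodes; the expected code length is the sum of the merged weights.
merge 147/1000 + 99/500 → 69/200
merge 39/125 + 343/1000 → 131/200
merge 69/200 + 131/200 → 1
L = 69/200 + 131/200 + 1 = 2 bits/symbol.

2 bits/symbol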